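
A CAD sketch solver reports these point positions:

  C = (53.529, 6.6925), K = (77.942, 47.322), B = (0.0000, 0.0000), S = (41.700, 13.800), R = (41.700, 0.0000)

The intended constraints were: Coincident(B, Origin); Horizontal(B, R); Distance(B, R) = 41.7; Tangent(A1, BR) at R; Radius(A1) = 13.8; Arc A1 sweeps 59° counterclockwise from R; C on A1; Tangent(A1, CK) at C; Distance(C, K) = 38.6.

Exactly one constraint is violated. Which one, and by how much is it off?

Distance(C, K) = 38.6 — off by 8.80.

B = (0.00, 0.00) ✓; B.y = 0.00, R.y = 0.00 ✓; |BR| = 41.70 ✓; ∠(SR, RB) = 90.00° ✓; |SR| = 13.80 ✓; bearing(S→C) − bearing(S→R) = 59.00° ✓; |SC| = 13.80 ✓; ∠(SC, CK) = 90.00° ✓; |CK| = 47.40 ✗.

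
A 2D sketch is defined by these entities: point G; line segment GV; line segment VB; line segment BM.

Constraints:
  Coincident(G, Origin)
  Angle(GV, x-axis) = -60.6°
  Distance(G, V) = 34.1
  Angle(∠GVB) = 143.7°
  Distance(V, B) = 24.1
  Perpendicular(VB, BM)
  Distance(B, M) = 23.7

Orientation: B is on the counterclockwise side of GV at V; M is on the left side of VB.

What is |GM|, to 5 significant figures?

51.702

∠GVB = 143.7°, so VB runs at -60.6° + (180° − 143.7°) = -24.300° from the x-axis; with |VB| = 24.1, B = V + 24.1·(cos -24.300°, sin -24.300°) = (38.705, -39.626). VB is perpendicular to BM; with |BM| = 23.7 on the left of VB, M = B + 23.7·(0.41151, 0.91140) = (48.458, -18.026). Then |GM| = |M − G| = 51.702.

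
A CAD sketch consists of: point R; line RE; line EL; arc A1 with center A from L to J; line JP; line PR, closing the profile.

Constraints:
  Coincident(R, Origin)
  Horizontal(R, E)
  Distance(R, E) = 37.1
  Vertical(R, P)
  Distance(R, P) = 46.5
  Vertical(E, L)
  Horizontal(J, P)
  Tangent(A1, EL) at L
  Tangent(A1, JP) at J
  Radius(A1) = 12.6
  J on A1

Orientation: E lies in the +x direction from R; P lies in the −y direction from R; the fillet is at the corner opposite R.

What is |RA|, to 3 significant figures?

41.8

R is at the origin; RE is horizontal with |RE| = 37.1 and E on the +x side, so E = (37.1, 0.00). R and P share the same x with |RP| = 46.5 and P on the −y side, so P = (0.00, -46.5). The virtual corner opposite R is at (37.1, -46.5). Tangency of A1 to EL means the radius AL is perpendicular to EL and A1 meets JP tangentially, so AJ is at right angles to JP, with radius 12.6, so the center A sits 12.6 in from both sides at A = (24.5, -33.9). Then |RA| = |A − R| = 41.8.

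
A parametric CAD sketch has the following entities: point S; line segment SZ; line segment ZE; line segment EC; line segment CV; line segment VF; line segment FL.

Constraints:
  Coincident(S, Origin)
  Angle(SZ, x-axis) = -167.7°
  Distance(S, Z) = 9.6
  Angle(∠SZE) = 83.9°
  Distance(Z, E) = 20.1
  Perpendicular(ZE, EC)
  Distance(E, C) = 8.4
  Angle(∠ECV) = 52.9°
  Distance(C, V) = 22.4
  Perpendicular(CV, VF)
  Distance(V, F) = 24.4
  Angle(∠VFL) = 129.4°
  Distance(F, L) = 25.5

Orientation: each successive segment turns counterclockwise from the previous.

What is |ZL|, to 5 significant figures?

49.554

S is at the origin; SZ runs at -167.7° with length 9.6, so Z = (-9.3796, -2.0451). ∠SZE = 83.9° gives ZE at -71.600° from the x-axis; with |ZE| = 20.1, E = (-3.0351, -21.117). ZE is perpendicular to EC, so EC runs at 18.400°; with |EC| = 8.4, C = (4.9355, -18.466). ∠ECV = 52.9° gives CV at 145.50° from the x-axis; with |CV| = 22.4, V = (-13.525, -5.7785). The perpendicularity gives VF at right angles to CV, so VF runs at -124.50°; with |VF| = 24.4, F = (-27.345, -25.887). ∠VFL = 129.4° gives FL at -73.900° from the x-axis; with |FL| = 25.5, L = (-20.274, -50.387). Then |ZL| = |L − Z| = 49.554.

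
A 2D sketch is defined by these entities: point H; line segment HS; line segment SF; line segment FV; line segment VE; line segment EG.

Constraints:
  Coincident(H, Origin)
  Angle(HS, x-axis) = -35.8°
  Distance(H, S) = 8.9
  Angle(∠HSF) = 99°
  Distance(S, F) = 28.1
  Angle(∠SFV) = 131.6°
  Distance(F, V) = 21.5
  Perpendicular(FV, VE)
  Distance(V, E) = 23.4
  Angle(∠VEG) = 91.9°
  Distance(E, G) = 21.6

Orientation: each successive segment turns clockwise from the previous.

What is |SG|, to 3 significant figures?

18.8

H is at the origin; HS runs at -35.8° with length 8.9, so S = (7.22, -5.21). ∠HSF = 99.0° gives SF at -117° from the x-axis; with |SF| = 28.1, F = (-5.45, -30.3). ∠SFV = 131.6° gives FV at -165° from the x-axis; with |FV| = 21.5, V = (-26.2, -35.8). The perpendicularity gives VE at right angles to FV, so VE runs at 105°; with |VE| = 23.4, E = (-32.2, -13.2). ∠VEG = 91.9° gives EG at 16.7° from the x-axis; with |EG| = 21.6, G = (-11.5, -6.95). Then |SG| = |G − S| = 18.8.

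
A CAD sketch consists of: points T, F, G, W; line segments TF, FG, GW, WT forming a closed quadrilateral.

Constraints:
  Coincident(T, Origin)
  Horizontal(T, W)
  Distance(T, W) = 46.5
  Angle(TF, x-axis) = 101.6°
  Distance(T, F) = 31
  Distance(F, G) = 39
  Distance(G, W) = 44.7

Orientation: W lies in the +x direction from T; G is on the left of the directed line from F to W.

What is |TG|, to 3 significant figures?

52.2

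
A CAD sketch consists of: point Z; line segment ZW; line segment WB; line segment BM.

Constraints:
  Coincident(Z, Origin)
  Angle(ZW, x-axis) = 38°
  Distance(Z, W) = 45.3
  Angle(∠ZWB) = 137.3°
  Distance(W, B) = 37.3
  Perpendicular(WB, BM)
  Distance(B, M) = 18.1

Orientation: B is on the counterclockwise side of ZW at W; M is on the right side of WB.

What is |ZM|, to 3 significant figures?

85.8

∠ZWB = 137.3°, so WB runs at 38.0° + (180° − 137.3°) = 80.7° from the x-axis; with |WB| = 37.3, B = W + 37.3·(cos 80.7°, sin 80.7°) = (41.7, 64.7). WB is perpendicular to BM; with |BM| = 18.1 on the right of WB, M = B + 18.1·(0.987, -0.162) = (59.6, 61.8). Then |ZM| = |M − Z| = 85.8.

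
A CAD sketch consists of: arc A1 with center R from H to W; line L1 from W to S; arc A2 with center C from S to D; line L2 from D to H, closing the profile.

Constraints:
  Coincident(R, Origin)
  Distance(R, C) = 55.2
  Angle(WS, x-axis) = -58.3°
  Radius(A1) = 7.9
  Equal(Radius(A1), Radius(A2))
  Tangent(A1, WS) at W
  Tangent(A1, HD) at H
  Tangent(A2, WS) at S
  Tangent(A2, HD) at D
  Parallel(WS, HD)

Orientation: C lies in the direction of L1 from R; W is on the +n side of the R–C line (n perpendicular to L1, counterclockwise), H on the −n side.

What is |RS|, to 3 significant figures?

55.8

Tangency of A1 to both parallel lines with radius 7.9 puts W and H at R ± 7.9·n: W = (6.72, 4.15), H = (-6.72, -4.15). Equal radii place S and D the same way about C: S = C + 7.9·n = (35.7, -42.8), D = C − 7.9·n = (22.3, -51.1). Then |RS| = |S − R| = 55.8.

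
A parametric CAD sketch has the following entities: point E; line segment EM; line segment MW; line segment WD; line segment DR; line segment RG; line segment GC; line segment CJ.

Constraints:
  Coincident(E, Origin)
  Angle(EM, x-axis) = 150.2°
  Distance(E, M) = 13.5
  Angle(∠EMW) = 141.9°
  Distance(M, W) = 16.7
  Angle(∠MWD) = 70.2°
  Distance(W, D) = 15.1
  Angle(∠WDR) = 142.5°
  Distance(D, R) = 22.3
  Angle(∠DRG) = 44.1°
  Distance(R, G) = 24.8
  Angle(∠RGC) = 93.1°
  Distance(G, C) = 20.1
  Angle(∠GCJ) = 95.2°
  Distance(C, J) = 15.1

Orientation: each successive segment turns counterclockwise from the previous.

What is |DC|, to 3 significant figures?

10.9

∠DRG = 44.1° gives RG at 112° from the x-axis; with |RG| = 24.8, G = (-9.91, 4.84). ∠RGC = 93.1° gives GC at -162° from the x-axis; with |GC| = 20.1, C = (-29.0, -1.50). Then |DC| = |C − D| = 10.9.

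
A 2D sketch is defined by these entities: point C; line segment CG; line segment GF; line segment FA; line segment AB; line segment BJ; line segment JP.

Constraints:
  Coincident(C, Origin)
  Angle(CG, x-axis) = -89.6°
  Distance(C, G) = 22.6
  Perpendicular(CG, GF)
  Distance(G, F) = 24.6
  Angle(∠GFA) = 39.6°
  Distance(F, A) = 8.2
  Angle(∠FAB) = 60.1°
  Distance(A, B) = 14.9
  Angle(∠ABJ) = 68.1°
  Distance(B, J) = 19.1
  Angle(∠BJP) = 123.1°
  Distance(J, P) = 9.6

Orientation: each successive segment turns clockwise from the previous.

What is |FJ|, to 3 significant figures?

11.2

C is at the origin; CG runs at -89.6° with length 22.6, so G = (0.158, -22.6). CG ⟂ GF, so GF runs at -180°; with |GF| = 24.6, F = (-24.4, -22.8). ∠GFA = 39.6° gives FA at 40.0° from the x-axis; with |FA| = 8.2, A = (-18.2, -17.5). ∠FAB = 60.1° gives AB at -79.9° from the x-axis; with |AB| = 14.9, B = (-15.5, -32.2). ∠ABJ = 68.1° gives BJ at 168° from the x-axis; with |BJ| = 19.1, J = (-34.2, -28.3). Then |FJ| = |J − F| = 11.2.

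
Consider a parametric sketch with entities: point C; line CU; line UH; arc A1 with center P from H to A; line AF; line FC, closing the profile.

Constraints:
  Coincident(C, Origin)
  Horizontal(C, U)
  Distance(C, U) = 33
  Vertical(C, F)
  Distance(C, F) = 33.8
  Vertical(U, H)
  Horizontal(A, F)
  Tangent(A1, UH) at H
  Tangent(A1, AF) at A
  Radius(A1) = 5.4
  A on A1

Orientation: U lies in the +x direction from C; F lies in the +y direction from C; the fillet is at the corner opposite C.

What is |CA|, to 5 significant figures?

43.637

The virtual corner opposite C is at (33.000, 33.800). A1 meets UH tangentially, so PH is at right angles to UH and since A1 is tangent to AF there, PA ⟂ AF, with radius 5.4, so the center P sits 5.4 in from both sides at P = (27.600, 28.400). That places the tangent points at H = (33.000, 28.400) on UH and A = (27.600, 33.800) on AF. Then |CA| = |A − C| = 43.637.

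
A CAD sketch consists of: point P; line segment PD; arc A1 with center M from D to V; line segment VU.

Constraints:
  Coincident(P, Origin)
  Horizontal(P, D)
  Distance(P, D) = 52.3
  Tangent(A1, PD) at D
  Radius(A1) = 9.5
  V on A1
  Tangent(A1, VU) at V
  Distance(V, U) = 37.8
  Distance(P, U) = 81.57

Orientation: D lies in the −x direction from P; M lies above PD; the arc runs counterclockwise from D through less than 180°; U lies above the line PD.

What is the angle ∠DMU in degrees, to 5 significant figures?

156.43°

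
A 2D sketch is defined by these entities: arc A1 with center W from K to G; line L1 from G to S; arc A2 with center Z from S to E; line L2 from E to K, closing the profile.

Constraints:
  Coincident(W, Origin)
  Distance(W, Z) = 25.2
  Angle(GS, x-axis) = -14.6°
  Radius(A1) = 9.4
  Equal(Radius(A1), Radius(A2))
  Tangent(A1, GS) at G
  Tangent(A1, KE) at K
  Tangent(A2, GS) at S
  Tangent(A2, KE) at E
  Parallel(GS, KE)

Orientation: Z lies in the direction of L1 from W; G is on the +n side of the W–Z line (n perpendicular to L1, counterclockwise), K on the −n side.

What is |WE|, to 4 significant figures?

26.90

The slot axis is L1's direction at -14.6°, so u = (cos -14.6°, sin -14.6°) = (0.9677, -0.2521) and n = (−sin -14.6°, cos -14.6°) = (0.2521, 0.9677). W is at the origin and Z lies 25.2 along u from W, so Z = 25.2·u = (24.39, -6.352). Tangency of A1 to both parallel lines with radius 9.4 puts G and K at W ± 9.4·n: G = (2.369, 9.096), K = (-2.369, -9.096). Equal radii place S and E the same way about Z: S = Z + 9.4·n = (26.76, 2.744), E = Z − 9.4·n = (22.02, -15.45). Then |WE| = |E − W| = 26.90.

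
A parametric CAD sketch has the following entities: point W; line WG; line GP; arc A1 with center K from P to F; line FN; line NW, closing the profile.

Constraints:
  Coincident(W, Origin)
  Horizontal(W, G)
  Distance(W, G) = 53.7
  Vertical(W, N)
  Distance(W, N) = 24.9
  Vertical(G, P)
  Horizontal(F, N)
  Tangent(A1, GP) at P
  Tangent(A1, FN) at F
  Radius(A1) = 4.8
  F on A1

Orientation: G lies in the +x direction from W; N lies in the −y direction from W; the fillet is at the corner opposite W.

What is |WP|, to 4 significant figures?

57.34

W is at the origin; W and G share the same y with |WG| = 53.7 and G on the +x side, so G = (53.70, 0.000). WN is vertical with |WN| = 24.9 and N on the −y side, so N = (0.000, -24.90). The virtual corner opposite W is at (53.70, -24.90). Since A1 is tangent to GP there, KP ⟂ GP and tangency of A1 to FN means the radius KF is perpendicular to FN, with radius 4.8, so the center K sits 4.8 in from both sides at K = (48.90, -20.10). That places the tangent points at P = (53.70, -20.10) on GP and F = (48.90, -24.90) on FN. Then |WP| = |P − W| = 57.34.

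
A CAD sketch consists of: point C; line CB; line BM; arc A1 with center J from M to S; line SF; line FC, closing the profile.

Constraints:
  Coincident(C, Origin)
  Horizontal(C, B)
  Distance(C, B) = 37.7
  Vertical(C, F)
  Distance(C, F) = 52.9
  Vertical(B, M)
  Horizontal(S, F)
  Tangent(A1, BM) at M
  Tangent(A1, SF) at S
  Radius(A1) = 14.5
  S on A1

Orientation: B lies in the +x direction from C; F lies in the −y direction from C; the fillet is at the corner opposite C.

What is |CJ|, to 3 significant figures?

44.9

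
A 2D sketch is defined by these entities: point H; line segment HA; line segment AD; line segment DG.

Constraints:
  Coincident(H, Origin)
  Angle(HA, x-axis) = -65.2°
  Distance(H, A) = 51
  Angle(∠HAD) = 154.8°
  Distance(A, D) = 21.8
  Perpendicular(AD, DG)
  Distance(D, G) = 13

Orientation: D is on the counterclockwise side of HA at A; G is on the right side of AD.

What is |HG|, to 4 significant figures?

76.30

H is at the origin; HA runs at -65.2° with length 51.0, so A = 51.0·(cos -65.2°, sin -65.2°) = (21.39, -46.30). ∠HAD = 154.8°, so AD runs at -65.2° + (180° − 154.8°) = -40.00° from the x-axis; with |AD| = 21.8, D = A + 21.8·(cos -40.00°, sin -40.00°) = (38.09, -60.31). The perpendicularity gives DG at right angles to AD; with |DG| = 13.0 on the right of AD, G = D + 13.0·(-0.6428, -0.7660) = (29.74, -70.27). Then |HG| = |G − H| = 76.30.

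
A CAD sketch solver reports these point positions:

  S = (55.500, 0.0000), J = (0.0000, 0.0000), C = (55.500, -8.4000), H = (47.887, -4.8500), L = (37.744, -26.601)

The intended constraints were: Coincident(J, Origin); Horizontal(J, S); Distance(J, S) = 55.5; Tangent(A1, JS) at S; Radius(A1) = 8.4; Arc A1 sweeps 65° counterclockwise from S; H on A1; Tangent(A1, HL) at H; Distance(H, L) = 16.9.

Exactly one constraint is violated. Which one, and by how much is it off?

Distance(H, L) = 16.9 — off by 7.10.

J = (0.00, 0.00) ✓; J.y = 0.00, S.y = 0.00 ✓; |JS| = 55.50 ✓; ∠(CS, SJ) = 90.00° ✓; |CS| = 8.400 ✓; bearing(C→H) − bearing(C→S) = 65.00° ✓; |CH| = 8.400 ✓; ∠(CH, HL) = 90.00° ✓; |HL| = 24.00 ✗.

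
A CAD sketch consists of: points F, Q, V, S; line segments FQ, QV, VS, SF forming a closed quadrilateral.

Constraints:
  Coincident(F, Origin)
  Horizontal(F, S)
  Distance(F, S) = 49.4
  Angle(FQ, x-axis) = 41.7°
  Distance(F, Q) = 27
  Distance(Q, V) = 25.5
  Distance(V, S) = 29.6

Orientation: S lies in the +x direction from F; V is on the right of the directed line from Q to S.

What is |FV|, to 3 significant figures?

22.1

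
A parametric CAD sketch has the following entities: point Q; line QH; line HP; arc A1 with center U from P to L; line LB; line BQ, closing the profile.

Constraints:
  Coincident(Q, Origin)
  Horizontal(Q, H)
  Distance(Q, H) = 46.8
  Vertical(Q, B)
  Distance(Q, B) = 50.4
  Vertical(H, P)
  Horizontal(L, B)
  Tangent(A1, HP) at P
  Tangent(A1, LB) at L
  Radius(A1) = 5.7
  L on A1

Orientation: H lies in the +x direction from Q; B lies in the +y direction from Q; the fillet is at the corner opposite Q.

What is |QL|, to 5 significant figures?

65.034

Q is at the origin; QH is horizontal with |QH| = 46.8 and H on the +x side, so H = (46.800, 0.0000). QB is vertical with |QB| = 50.4 and B on the +y side, so B = (0.0000, 50.400). The virtual corner opposite Q is at (46.800, 50.400). Tangency of A1 to HP means the radius UP is perpendicular to HP and since A1 is tangent to LB there, UL ⟂ LB, with radius 5.7, so the center U sits 5.7 in from both sides at U = (41.100, 44.700). That places the tangent points at P = (46.800, 44.700) on HP and L = (41.100, 50.400) on LB. Then |QL| = |L − Q| = 65.034.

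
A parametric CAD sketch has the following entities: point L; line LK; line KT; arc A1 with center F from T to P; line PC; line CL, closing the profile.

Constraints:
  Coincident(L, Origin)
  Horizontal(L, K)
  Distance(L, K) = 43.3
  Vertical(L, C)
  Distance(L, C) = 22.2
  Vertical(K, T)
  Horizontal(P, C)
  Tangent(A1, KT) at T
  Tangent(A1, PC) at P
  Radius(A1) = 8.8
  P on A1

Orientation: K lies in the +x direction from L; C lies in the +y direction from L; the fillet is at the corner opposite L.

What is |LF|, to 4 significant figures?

37.01

L is at the origin; LK is horizontal with |LK| = 43.3 and K on the +x side, so K = (43.30, 0.000). LC is vertical with |LC| = 22.2 and C on the +y side, so C = (0.000, 22.20). The virtual corner opposite L is at (43.30, 22.20). The tangent condition forces FT to be normal to KT and the tangent condition forces FP to be normal to PC, with radius 8.8, so the center F sits 8.8 in from both sides at F = (34.50, 13.40). Then |LF| = |F − L| = 37.01.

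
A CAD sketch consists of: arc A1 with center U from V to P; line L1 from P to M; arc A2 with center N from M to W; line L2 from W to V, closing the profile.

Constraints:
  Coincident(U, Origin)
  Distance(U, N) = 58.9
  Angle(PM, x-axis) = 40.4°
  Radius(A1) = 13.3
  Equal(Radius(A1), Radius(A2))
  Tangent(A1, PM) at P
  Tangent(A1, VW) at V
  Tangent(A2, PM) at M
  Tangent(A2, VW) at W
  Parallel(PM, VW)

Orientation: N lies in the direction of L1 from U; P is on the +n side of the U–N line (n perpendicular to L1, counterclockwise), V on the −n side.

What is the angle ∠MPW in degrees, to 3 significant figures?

24.3°

Tangency of A1 to both parallel lines with radius 13.3 puts P and V at U ± 13.3·n: P = (-8.62, 10.1), V = (8.62, -10.1). Equal radii place M and W the same way about N: M = N + 13.3·n = (36.2, 48.3), W = N − 13.3·n = (53.5, 28.0). Then cos ∠MPW = PM·PW / (|PM||PW|), giving 24.3°.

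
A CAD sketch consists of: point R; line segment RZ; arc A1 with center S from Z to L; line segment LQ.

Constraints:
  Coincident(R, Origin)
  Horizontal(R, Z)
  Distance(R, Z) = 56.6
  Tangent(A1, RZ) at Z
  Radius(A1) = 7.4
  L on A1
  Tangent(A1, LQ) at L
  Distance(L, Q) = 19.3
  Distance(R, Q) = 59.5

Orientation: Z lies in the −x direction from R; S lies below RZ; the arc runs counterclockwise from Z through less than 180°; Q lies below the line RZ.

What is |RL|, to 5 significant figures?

63.889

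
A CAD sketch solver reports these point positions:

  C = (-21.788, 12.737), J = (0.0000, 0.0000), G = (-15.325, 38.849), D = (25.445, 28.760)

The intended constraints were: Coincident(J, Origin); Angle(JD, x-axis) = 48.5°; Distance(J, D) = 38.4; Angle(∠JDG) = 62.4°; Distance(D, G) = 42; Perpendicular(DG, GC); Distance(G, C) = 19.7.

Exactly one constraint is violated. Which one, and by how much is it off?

Distance(G, C) = 19.7 — off by 7.20.

J = (0.00, 0.00) ✓; JD at 48.50° ✓; |JD| = 38.40 ✓; ∠JDG = 62.40° ✓; |DG| = 42.00 ✓; ∠(DG, GC) = 90.00° ✓; |GC| = 26.90 ✗.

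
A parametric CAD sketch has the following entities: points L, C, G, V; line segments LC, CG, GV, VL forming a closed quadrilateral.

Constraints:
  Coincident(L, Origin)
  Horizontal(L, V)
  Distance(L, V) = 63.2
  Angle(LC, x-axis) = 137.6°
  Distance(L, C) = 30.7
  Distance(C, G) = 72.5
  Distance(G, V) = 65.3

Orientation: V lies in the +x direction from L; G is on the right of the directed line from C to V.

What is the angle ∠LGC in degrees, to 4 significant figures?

12.23°

Checks: |CG| = 72.50 ✓; |GV| = 65.30 ✓.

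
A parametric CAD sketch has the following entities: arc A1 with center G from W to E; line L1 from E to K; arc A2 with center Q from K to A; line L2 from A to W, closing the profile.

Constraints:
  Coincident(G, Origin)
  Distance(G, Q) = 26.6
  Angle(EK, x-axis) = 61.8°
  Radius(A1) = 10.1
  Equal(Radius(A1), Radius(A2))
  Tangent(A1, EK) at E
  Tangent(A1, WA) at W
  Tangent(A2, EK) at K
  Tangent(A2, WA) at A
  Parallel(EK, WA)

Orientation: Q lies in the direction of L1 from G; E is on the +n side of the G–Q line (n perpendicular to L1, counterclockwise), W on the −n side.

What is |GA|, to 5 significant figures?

28.453

The slot axis is L1's direction at 61.8°, so u = (cos 61.8°, sin 61.8°) = (0.47255, 0.88130) and n = (−sin 61.8°, cos 61.8°) = (-0.88130, 0.47255). G is at the origin and Q lies 26.6 along u from G, so Q = 26.6·u = (12.570, 23.443). Tangency of A1 to both parallel lines with radius 10.1 puts E and W at G ± 10.1·n: E = (-8.9012, 4.7728), W = (8.9012, -4.7728). Equal radii place K and A the same way about Q: K = Q + 10.1·n = (3.6687, 28.215), A = Q − 10.1·n = (21.471, 18.670). Then |GA| = |A − G| = 28.453.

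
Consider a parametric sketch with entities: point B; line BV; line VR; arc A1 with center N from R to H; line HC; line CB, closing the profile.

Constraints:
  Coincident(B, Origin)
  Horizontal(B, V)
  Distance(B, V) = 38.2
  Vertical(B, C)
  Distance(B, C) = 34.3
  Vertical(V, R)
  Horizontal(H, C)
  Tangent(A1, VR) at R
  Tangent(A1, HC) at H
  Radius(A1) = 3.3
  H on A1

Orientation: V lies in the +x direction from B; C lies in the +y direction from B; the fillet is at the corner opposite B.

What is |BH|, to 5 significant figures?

48.934

B is at the origin; B and V share the same y with |BV| = 38.2 and V on the +x side, so V = (38.200, 0.0000). B and C share the same x with |BC| = 34.3 and C on the +y side, so C = (0.0000, 34.300). The virtual corner opposite B is at (38.200, 34.300). A1 meets VR tangentially, so NR is at right angles to VR and tangency of A1 to HC means the radius NH is perpendicular to HC, with radius 3.3, so the center N sits 3.3 in from both sides at N = (34.900, 31.000). That places the tangent points at R = (38.200, 31.000) on VR and H = (34.900, 34.300) on HC. Then |BH| = |H − B| = 48.934.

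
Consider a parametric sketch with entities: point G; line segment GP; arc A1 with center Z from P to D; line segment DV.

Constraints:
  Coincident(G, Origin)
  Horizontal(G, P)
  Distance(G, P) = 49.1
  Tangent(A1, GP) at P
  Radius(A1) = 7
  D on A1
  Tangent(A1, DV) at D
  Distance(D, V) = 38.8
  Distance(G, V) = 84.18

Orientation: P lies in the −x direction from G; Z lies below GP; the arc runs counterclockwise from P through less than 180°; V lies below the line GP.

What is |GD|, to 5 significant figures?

55.032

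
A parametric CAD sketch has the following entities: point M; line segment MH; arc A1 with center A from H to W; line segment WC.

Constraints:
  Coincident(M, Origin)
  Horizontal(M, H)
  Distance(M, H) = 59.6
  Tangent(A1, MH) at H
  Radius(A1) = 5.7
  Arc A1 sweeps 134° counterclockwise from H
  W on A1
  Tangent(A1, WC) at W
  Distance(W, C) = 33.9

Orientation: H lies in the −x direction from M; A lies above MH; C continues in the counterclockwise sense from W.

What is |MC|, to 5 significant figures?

86.068

On A1, H sits at bearing -90° from A; a 134° counterclockwise sweep puts W at bearing 44°, so W = A + 5.7·(cos 44°, sin 44°) = (-55.500, 9.6596). The tangent condition forces AW to be normal to WC, so WC runs along (−sin 44°, cos 44°); with |WC| = 33.9, C = (-79.049, 34.045). Then |MC| = |C − M| = 86.068.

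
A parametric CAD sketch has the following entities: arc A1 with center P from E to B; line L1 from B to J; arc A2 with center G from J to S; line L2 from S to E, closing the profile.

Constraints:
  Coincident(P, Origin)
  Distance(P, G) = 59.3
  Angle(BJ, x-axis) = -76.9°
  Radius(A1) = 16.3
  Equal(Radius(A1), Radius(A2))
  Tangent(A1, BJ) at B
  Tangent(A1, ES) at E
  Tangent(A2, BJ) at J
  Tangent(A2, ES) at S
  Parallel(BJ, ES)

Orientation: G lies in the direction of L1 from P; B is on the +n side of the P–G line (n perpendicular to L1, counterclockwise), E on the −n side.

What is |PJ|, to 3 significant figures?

61.5

The slot axis is L1's direction at -76.9°, so u = (cos -76.9°, sin -76.9°) = (0.227, -0.974) and n = (−sin -76.9°, cos -76.9°) = (0.974, 0.227). P is at the origin and G lies 59.3 along u from P, so G = 59.3·u = (13.4, -57.8). Tangency of A1 to both parallel lines with radius 16.3 puts B and E at P ± 16.3·n: B = (15.9, 3.69), E = (-15.9, -3.69). Equal radii place J and S the same way about G: J = G + 16.3·n = (29.3, -54.1), S = G − 16.3·n = (-2.44, -61.5). Then |PJ| = |J − P| = 61.5.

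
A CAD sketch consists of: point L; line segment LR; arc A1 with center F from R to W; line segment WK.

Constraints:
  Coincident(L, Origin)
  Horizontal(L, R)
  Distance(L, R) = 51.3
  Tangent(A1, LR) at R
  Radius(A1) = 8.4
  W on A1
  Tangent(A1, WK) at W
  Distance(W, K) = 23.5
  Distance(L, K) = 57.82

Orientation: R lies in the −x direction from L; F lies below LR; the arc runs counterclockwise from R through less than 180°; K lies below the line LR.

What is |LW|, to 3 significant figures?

60.0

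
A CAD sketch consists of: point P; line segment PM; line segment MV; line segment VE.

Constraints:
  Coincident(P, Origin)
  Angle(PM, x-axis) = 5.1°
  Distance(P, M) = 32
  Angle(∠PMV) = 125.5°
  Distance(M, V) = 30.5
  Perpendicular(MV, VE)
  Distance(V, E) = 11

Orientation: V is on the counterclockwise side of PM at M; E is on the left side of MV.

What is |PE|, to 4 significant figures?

51.34

P is at the origin; PM runs at 5.1° with length 32.0, so M = 32.0·(cos 5.1°, sin 5.1°) = (31.87, 2.845). ∠PMV = 125.5°, so MV runs at 5.1° + (180° − 125.5°) = 59.60° from the x-axis; with |MV| = 30.5, V = M + 30.5·(cos 59.60°, sin 59.60°) = (47.31, 29.15). The perpendicularity gives VE at right angles to MV; with |VE| = 11.0 on the left of MV, E = V + 11.0·(-0.8625, 0.5060) = (37.82, 34.72). Then |PE| = |E − P| = 51.34.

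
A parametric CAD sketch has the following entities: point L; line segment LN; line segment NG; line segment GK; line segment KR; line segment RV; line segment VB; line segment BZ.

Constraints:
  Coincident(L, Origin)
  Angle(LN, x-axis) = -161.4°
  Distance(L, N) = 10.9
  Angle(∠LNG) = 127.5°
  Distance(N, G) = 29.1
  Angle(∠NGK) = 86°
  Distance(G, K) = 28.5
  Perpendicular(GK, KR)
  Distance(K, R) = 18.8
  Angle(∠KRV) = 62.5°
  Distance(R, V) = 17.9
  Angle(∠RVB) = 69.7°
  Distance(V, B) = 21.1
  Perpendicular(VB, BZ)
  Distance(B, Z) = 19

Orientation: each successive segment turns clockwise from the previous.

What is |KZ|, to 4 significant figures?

16.30

L is at the origin; LN runs at -161.4° with length 10.9, so N = (-10.33, -3.477). ∠LNG = 127.5° gives NG at 146.1° from the x-axis; with |NG| = 29.1, G = (-34.48, 12.75). ∠NGK = 86.0° gives GK at 52.10° from the x-axis; with |GK| = 28.5, K = (-16.98, 35.24). The perpendicularity gives KR at right angles to GK, so KR runs at -37.90°; with |KR| = 18.8, R = (-2.142, 23.69). ∠KRV = 62.5° gives RV at -155.4° from the x-axis; with |RV| = 17.9, V = (-18.42, 16.24). ∠RVB = 69.7° gives VB at 94.30° from the x-axis; with |VB| = 21.1, B = (-20.00, 37.28). The perpendicularity gives BZ at right angles to VB, so BZ runs at 4.300°; with |BZ| = 19.0, Z = (-1.053, 38.71). Then |KZ| = |Z − K| = 16.30.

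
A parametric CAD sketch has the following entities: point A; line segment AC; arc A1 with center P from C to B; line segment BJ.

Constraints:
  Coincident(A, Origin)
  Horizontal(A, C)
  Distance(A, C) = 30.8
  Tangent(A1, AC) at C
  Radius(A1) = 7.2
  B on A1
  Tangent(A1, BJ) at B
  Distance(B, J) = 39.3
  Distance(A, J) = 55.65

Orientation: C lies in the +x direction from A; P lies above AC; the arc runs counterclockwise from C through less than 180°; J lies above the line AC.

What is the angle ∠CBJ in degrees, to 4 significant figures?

128.9°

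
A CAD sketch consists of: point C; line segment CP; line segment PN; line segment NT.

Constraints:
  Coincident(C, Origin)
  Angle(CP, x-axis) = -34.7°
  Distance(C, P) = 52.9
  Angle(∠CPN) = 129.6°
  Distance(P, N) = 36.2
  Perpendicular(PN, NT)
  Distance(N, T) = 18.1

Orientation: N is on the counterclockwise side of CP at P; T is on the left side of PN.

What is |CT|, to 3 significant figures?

73.5

C is at the origin; CP runs at -34.7° with length 52.9, so P = 52.9·(cos -34.7°, sin -34.7°) = (43.5, -30.1). ∠CPN = 129.6°, so PN runs at -34.7° + (180° − 129.6°) = 15.7° from the x-axis; with |PN| = 36.2, N = P + 36.2·(cos 15.7°, sin 15.7°) = (78.3, -20.3). PN is perpendicular to NT; with |NT| = 18.1 on the left of PN, T = N + 18.1·(-0.271, 0.963) = (73.4, -2.89). Then |CT| = |T − C| = 73.5.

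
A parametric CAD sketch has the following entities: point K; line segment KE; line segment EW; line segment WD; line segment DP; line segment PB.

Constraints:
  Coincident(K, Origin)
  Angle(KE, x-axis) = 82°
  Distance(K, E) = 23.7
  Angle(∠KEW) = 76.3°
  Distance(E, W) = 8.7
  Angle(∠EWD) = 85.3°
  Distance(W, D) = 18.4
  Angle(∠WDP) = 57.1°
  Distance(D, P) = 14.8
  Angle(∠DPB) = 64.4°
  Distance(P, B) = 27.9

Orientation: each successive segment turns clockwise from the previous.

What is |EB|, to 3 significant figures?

20.6

K is at the origin; KE runs at 82.0° with length 23.7, so E = (3.30, 23.5). ∠KEW = 76.3° gives EW at -21.7° from the x-axis; with |EW| = 8.7, W = (11.4, 20.3). ∠EWD = 85.3° gives WD at -116° from the x-axis; with |WD| = 18.4, D = (3.20, 3.77). ∠WDP = 57.1° gives DP at 121° from the x-axis; with |DP| = 14.8, P = (-4.36, 16.5). ∠DPB = 64.4° gives PB at 5.10° from the x-axis; with |PB| = 27.9, B = (23.4, 19.0). Then |EB| = |B − E| = 20.6.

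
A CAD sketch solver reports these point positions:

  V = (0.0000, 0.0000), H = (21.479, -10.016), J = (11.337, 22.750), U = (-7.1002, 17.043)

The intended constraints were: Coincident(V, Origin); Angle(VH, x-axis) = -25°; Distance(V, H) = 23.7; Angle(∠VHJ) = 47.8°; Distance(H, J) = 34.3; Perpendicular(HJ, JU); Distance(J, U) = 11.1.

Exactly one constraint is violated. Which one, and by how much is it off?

Distance(J, U) = 11.1 — off by 8.20.

V = (0.00, 0.00) ✓; VH at -25.00° ✓; |VH| = 23.70 ✓; ∠VHJ = 47.80° ✓; |HJ| = 34.30 ✓; ∠(HJ, JU) = 90.00° ✓; |JU| = 19.30 ✗.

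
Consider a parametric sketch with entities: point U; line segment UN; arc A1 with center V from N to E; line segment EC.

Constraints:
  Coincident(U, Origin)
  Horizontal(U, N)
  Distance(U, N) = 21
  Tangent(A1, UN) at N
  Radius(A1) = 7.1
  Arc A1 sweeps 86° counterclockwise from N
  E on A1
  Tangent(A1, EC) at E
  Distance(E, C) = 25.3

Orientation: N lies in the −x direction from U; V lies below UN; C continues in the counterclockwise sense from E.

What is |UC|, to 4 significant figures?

43.64

U is at the origin; UN is horizontal with |UN| = 21.0 and N on the −x side, so N = (-21.00, 0.000). Tangency of A1 to UN means the radius VN is perpendicular to UN, so V = N + (0, -7.1) = (-21.00, -7.100). On A1, N sits at bearing 90° from V; an 86° counterclockwise sweep puts E at bearing 176°, so E = V + 7.1·(cos 176°, sin 176°) = (-28.08, -6.605). Since A1 is tangent to EC there, VE ⟂ EC, so EC runs along (−sin 176°, cos 176°); with |EC| = 25.3, C = (-29.85, -31.84). Then |UC| = |C − U| = 43.64.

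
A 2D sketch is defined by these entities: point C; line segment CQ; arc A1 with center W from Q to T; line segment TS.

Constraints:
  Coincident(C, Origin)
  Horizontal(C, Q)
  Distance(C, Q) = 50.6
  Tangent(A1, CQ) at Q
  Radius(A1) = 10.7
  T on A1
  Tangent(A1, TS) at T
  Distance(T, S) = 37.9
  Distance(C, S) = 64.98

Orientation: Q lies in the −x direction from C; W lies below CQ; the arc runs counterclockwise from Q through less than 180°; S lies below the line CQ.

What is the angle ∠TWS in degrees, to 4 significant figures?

74.23°

Checks: ∠(WQ, QC) = 90.00° ✓; |WT| = 10.70 ✓; ∠(WT, TS) = 90.00° ✓; |TS| = 37.90 ✓; |CS| = 64.98 ✓.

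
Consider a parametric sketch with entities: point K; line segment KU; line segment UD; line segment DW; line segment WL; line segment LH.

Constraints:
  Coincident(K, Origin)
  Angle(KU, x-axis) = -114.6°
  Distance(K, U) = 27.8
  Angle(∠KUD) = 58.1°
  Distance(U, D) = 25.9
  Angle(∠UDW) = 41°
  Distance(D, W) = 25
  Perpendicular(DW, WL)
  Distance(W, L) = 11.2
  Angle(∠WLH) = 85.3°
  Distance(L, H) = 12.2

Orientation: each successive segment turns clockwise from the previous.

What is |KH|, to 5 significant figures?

23.453

K is at the origin; KU runs at -114.6° with length 27.8, so U = (-11.573, -25.277). ∠KUD = 58.1° gives UD at 123.50° from the x-axis; with |UD| = 25.9, D = (-25.868, -3.6791). ∠UDW = 41.0° gives DW at -15.500° from the x-axis; with |DW| = 25.0, W = (-1.7770, -10.360). DW is perpendicular to WL, so WL runs at -105.50°; with |WL| = 11.2, L = (-4.7701, -21.153). ∠WLH = 85.3° gives LH at 159.80° from the x-axis; with |LH| = 12.2, H = (-16.220, -16.940). Then |KH| = |H − K| = 23.453.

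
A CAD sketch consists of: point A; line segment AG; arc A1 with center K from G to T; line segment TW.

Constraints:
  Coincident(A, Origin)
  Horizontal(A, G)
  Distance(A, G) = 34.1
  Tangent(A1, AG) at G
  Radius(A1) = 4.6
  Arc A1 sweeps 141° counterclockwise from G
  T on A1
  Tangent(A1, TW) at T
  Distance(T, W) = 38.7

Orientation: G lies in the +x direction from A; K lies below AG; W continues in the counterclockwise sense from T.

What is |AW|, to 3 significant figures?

69.4

On A1, G sits at bearing 90° from K; a 141° counterclockwise sweep puts T at bearing 231°, so T = K + 4.6·(cos 231°, sin 231°) = (31.2, -8.17). A1 meets TW tangentially, so KT is at right angles to TW, so TW runs along (−sin 231°, cos 231°); with |TW| = 38.7, W = (61.3, -32.5). Then |AW| = |W − A| = 69.4.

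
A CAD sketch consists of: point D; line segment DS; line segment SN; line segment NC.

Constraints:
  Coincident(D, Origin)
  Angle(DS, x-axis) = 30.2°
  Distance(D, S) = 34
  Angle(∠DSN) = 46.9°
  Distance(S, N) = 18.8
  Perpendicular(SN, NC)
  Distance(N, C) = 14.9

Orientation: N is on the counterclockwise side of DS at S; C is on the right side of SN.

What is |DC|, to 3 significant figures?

40.0

D is at the origin; DS runs at 30.2° with length 34.0, so S = 34.0·(cos 30.2°, sin 30.2°) = (29.4, 17.1). ∠DSN = 46.9°, so SN runs at 30.2° + (180° − 46.9°) = 163° from the x-axis; with |SN| = 18.8, N = S + 18.8·(cos 163°, sin 163°) = (11.4, 22.5). SN is perpendicular to NC; with |NC| = 14.9 on the right of SN, C = N + 14.9·(0.287, 0.958) = (15.7, 36.8). Then |DC| = |C − D| = 40.0.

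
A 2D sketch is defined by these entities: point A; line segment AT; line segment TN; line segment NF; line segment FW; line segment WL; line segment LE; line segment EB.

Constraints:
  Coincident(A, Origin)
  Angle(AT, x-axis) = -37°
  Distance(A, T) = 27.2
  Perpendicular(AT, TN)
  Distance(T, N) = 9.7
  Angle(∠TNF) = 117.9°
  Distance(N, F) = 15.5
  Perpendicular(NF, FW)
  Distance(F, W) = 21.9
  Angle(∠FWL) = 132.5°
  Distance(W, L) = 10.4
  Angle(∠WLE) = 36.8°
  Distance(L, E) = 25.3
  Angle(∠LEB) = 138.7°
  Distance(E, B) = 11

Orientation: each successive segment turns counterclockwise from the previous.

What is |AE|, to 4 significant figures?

18.59

A is at the origin; AT runs at -37.0° with length 27.2, so T = (21.72, -16.37). AT ⟂ TN, so TN runs at 53.00°; with |TN| = 9.7, N = (27.56, -8.623). ∠TNF = 117.9° gives NF at 115.1° from the x-axis; with |NF| = 15.5, F = (20.99, 5.414). The perpendicularity gives FW at right angles to NF, so FW runs at -154.9°; with |FW| = 21.9, W = (1.153, -3.876). ∠FWL = 132.5° gives WL at -107.4° from the x-axis; with |WL| = 10.4, L = (-1.957, -13.80). ∠WLE = 36.8° gives LE at 35.80° from the x-axis; with |LE| = 25.3, E = (18.56, 0.9991). Then |AE| = |E − A| = 18.59.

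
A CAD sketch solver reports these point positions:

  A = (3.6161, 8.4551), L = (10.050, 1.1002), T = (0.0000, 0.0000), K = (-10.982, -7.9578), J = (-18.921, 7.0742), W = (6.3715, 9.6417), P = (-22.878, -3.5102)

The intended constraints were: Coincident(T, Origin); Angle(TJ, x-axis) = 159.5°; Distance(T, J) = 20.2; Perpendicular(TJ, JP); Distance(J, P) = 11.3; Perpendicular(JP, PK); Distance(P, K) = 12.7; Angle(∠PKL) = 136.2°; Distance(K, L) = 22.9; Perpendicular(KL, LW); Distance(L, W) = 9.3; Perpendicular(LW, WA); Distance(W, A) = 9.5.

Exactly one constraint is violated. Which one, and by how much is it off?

Distance(W, A) = 9.5 — off by 6.50.

T = (0.00, 0.00) ✓; TJ at 159.5° ✓; |TJ| = 20.20 ✓; ∠(TJ, JP) = 90.00° ✓; |JP| = 11.30 ✓; ∠(JP, PK) = 90.00° ✓; |PK| = 12.70 ✓; ∠PKL = 136.2° ✓; |KL| = 22.90 ✓; ∠(KL, LW) = 90.00° ✓; |LW| = 9.300 ✓; ∠(LW, WA) = 90.00° ✓; |WA| = 3.000 ✗.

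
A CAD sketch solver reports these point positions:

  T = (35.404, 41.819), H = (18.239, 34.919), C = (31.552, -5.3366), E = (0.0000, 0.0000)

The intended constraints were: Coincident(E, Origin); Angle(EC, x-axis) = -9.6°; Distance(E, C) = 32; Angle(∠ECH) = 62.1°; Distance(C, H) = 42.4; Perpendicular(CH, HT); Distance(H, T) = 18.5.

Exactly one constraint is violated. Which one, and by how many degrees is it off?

Perpendicular(CH, HT) — off by 3.60°.

E = (0.00, 0.00) ✓; EC at -9.600° ✓; |EC| = 32.00 ✓; ∠ECH = 62.10° ✓; |CH| = 42.40 ✓; ∠(CH, HT) = 86.40° ✗; |HT| = 18.50 ✓.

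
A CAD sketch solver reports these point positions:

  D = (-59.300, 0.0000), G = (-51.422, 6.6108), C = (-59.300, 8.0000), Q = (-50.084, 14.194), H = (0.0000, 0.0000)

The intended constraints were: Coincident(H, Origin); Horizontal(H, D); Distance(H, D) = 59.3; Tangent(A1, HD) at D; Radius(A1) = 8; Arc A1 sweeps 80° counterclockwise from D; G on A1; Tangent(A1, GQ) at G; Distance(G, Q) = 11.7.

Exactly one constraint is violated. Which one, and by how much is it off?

Distance(G, Q) = 11.7 — off by 4.00.

H = (0.00, 0.00) ✓; H.y = 0.00, D.y = 0.00 ✓; |HD| = 59.30 ✓; ∠(CD, DH) = 90.00° ✓; |CD| = 8.000 ✓; bearing(C→G) − bearing(C→D) = 80.00° ✓; |CG| = 8.000 ✓; ∠(CG, GQ) = 90.01° ✓; |GQ| = 7.700 ✗.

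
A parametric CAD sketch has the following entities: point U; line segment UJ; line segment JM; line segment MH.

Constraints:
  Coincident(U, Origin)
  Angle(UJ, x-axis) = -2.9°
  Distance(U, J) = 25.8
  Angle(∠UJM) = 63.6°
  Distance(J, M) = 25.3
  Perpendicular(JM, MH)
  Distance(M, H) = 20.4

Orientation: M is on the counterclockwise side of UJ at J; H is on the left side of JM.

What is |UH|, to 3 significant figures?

14.1

U is at the origin; UJ runs at -2.9° with length 25.8, so J = 25.8·(cos -2.9°, sin -2.9°) = (25.8, -1.31). ∠UJM = 63.6°, so JM runs at -2.9° + (180° − 63.6°) = 114° from the x-axis; with |JM| = 25.3, M = J + 25.3·(cos 114°, sin 114°) = (15.7, 21.9). JM ⟂ MH; with |MH| = 20.4 on the left of JM, H = M + 20.4·(-0.917, -0.399) = (-3.03, 13.8). Then |UH| = |H − U| = 14.1.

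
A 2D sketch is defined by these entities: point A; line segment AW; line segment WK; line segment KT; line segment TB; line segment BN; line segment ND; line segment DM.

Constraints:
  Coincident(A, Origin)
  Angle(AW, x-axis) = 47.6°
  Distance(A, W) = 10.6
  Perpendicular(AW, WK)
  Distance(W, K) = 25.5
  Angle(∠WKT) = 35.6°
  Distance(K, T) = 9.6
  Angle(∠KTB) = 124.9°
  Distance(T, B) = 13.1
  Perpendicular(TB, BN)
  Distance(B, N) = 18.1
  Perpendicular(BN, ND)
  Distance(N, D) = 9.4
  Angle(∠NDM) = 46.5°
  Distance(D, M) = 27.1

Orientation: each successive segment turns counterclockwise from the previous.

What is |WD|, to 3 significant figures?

23.9

A is at the origin; AW runs at 47.6° with length 10.6, so W = (7.15, 7.83). The perpendicularity gives WK at right angles to AW, so WK runs at 138°; with |WK| = 25.5, K = (-11.7, 25.0). ∠WKT = 35.6° gives KT at -78.0° from the x-axis; with |KT| = 9.6, T = (-9.69, 15.6). ∠KTB = 124.9° gives TB at -22.9° from the x-axis; with |TB| = 13.1, B = (2.38, 10.5). The perpendicularity gives BN at right angles to TB, so BN runs at 67.1°; with |BN| = 18.1, N = (9.42, 27.2). The perpendicularity gives ND at right angles to BN, so ND runs at 157°; with |ND| = 9.4, D = (0.764, 30.9). Then |WD| = |D − W| = 23.9.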